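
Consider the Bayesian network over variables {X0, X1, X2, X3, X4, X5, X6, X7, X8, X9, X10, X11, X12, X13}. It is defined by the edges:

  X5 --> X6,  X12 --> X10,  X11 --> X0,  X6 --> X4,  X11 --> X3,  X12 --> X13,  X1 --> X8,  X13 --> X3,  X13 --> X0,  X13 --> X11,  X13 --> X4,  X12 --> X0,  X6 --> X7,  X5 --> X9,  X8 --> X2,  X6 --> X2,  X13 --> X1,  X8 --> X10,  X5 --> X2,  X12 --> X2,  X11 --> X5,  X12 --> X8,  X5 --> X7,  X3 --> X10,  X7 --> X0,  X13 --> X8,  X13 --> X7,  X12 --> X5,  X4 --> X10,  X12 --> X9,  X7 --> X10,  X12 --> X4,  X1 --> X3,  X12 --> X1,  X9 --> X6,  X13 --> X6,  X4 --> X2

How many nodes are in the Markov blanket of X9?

Recall MB(v) = parents ∪ children ∪ spouses, where spouses are the other parents of v's children.
X9's children: X6.
X9's parents: X5, X12.
Parents of each child, excluding X9:
  X6's other parents are X5, X13.
MB(X9) = {X5, X6, X12, X13}, which has 4 nodes.

4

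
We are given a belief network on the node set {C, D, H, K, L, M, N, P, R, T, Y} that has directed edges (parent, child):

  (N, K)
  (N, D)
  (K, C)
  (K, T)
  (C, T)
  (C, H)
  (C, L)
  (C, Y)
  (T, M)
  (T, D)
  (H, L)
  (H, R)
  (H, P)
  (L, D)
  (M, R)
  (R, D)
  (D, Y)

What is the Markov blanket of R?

Recall MB(v) = parents ∪ children ∪ spouses, where spouses are the other parents of v's children.
Ch(R) = {D}.
R's parents: H, M.
For each child, the remaining parents (spouses of R):
  D's other parents are L, N, T.
Taking the union gives {D, H, L, M, N, T}.

{D, H, L, M, N, T}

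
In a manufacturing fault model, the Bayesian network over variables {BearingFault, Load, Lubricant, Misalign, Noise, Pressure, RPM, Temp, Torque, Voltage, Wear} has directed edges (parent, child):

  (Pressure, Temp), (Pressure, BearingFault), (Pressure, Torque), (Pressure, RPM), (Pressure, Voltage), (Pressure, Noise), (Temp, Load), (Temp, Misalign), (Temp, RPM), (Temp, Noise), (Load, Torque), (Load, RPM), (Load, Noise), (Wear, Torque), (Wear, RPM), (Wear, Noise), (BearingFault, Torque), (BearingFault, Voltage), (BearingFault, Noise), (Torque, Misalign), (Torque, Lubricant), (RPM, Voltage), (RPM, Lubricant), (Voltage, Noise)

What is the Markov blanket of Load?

Load has parent Temp.
Children of Load: Noise, RPM, Torque.
Other parents of Load's children:
  Torque also has parents BearingFault, Pressure, Wear.
  parents(RPM) \ {Load} = {Pressure, Temp, Wear}.
  parents(Noise) \ {Load} = {BearingFault, Pressure, Temp, Voltage, Wear}.
So the Markov blanket of Load is {BearingFault, Noise, Pressure, RPM, Temp, Torque, Voltage, Wear}.

{BearingFault, Noise, Pressure, RPM, Temp, Torque, Voltage, Wear}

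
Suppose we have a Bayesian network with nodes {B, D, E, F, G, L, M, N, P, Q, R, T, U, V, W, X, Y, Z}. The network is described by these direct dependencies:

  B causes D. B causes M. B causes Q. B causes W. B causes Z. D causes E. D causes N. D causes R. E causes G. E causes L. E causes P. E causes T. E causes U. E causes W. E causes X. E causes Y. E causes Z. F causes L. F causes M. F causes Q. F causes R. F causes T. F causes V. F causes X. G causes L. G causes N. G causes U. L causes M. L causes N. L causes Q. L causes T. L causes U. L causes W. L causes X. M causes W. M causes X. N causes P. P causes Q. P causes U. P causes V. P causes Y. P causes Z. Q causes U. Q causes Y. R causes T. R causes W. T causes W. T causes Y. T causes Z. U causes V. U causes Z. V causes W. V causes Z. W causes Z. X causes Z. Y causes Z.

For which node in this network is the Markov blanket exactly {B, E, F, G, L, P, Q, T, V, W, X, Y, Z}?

The target node must have every member of {B, E, F, G, L, P, Q, T, V, W, X, Y, Z} as a parent, child, or co-parent, and no others.
Parents of U: E, G, L, P, Q; children: V, Z; co-parents: B, E, F, P, T, V, W, X, Y.
These exactly cover the given set, so the node is U.

U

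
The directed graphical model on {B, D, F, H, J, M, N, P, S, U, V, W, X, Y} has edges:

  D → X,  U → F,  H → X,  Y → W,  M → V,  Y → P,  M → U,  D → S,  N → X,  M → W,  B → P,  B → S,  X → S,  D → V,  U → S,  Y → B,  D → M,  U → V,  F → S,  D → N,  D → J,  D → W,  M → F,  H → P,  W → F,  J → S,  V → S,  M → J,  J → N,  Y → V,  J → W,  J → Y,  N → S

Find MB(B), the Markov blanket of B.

{D, F, H, J, N, P, S, U, V, X, Y}

The Markov blanket of a node is its parents, its children, and the other parents of its children.
Pa(B) = {Y}.
Ch(B) = {P, S}.
For each child, the remaining parents (spouses of B):
  S: D, F, J, N, U, V, X
  P: H, Y
So the Markov blanket of B is {D, F, H, J, N, P, S, U, V, X, Y}.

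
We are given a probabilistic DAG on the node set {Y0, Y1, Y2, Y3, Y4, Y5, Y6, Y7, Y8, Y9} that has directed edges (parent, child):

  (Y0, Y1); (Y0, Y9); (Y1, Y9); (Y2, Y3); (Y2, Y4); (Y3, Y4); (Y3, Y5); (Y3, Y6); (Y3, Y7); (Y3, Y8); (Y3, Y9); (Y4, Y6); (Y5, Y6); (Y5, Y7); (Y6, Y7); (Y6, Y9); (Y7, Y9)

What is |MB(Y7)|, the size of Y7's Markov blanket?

Pa(Y7) = {Y3, Y5, Y6}.
Children of Y7: Y9.
Parents of each child, excluding Y7:
  Y9 also has parents Y0, Y1, Y3, Y6.
MB(Y7) = {Y0, Y1, Y3, Y5, Y6, Y9}, which has 6 nodes.

6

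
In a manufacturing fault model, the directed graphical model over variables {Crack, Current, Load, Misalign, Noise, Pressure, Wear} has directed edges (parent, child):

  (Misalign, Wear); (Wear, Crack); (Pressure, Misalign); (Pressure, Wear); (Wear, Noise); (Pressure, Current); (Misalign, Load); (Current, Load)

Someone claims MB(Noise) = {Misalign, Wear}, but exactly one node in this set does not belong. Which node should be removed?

The Markov blanket of a node is its parents, its children, and the other parents of its children.
Noise's children: none.
Pa(Noise) = {Wear}.
Noise has no children, so there are no co-parents.
MB(Noise) = {Wear}.
Misalign is neither a parent, child, nor co-parent of Noise, so it does not belong.

Misalign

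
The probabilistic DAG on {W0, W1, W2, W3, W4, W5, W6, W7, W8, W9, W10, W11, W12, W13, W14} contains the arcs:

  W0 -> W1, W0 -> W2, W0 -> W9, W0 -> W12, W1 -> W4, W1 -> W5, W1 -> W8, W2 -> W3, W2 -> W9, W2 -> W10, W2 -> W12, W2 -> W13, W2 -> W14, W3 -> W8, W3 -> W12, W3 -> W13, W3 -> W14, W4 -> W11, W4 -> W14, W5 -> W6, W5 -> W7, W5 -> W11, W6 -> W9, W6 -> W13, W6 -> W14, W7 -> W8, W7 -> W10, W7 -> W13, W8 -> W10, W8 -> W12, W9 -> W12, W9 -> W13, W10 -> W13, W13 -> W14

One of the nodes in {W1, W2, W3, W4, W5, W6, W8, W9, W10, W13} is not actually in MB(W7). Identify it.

By definition, MB(W7) is built from W7's parents, W7's children, and the co-parents of W7.
Parents of W7: W5.
W7's children: W8, W10, W13.
Parents of each child, excluding W7:
  W8 also has parents W1, W3.
  W10's other parents are W2, W8.
  parents(W13) \ {W7} = {W2, W3, W6, W9, W10}.
MB(W7) = {W1, W2, W3, W5, W6, W8, W9, W10, W13}.
W4 is neither a parent, child, nor co-parent of W7, so it does not belong.

W4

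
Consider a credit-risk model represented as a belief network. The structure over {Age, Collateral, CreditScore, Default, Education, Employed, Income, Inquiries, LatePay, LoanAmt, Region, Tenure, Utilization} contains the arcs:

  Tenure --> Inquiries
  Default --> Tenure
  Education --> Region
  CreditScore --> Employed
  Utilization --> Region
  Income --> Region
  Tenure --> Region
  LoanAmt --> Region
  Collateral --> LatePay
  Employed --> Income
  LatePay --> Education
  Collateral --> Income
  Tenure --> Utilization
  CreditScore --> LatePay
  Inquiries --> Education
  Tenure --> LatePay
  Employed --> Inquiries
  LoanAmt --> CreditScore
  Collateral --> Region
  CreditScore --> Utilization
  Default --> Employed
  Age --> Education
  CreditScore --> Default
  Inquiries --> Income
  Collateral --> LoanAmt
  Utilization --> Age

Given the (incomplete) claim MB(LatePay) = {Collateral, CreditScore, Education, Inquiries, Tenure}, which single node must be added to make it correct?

Age

By definition, MB(LatePay) is built from LatePay's parents, LatePay's children, and the co-parents of LatePay.
Parents of LatePay: Collateral, CreditScore, Tenure.
Ch(LatePay) = {Education}.
Other parents of LatePay's children:
  Education also has parents Age, Inquiries.
MB(LatePay) = {Age, Collateral, CreditScore, Education, Inquiries, Tenure}.
Comparing with the claimed set, Age is missing.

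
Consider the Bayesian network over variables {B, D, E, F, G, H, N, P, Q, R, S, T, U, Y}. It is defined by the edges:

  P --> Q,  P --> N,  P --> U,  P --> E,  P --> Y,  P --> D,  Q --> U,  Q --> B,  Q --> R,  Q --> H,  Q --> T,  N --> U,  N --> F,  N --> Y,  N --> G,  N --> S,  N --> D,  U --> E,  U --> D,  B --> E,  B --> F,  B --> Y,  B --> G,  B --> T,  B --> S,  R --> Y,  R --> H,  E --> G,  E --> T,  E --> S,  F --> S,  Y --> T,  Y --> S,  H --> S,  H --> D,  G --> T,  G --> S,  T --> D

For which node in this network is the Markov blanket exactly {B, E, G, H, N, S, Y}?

F

The target node must have every member of {B, E, G, H, N, S, Y} as a parent, child, or co-parent, and no others.
Parents of F: B, N; children: S; co-parents: B, E, G, H, N, Y.
These exactly cover the given set, so the node is F.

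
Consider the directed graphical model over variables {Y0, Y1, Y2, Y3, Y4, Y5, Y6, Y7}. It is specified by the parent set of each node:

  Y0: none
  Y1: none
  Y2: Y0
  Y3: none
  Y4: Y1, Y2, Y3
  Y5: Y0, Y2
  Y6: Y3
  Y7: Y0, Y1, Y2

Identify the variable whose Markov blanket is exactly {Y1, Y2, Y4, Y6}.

The target node must have every member of {Y1, Y2, Y4, Y6} as a parent, child, or co-parent, and no others.
Parents of Y3: none; children: Y4, Y6; co-parents: Y1, Y2.
These exactly cover the given set, so the node is Y3.

Y3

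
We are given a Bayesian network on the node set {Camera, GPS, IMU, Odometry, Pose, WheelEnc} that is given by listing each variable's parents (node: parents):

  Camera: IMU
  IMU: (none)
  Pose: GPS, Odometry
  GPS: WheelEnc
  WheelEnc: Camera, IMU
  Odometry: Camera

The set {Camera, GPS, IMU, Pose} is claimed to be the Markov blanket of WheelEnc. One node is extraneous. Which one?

By definition, MB(WheelEnc) is built from WheelEnc's parents, WheelEnc's children, and the co-parents of WheelEnc.
Parents of WheelEnc: Camera, IMU.
Ch(WheelEnc) = {GPS}.
Co-parents of WheelEnc (other parents of its children):
  GPS has no other parent.
MB(WheelEnc) = {Camera, GPS, IMU}.
Pose is neither a parent, child, nor co-parent of WheelEnc, so it does not belong.

Pose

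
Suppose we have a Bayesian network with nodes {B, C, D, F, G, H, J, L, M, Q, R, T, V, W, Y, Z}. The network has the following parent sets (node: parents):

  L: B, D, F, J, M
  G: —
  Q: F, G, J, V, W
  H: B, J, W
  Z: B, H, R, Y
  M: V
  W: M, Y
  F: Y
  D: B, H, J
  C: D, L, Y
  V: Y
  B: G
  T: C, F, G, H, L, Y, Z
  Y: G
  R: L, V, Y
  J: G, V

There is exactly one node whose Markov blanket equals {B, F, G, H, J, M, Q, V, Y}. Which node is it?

The target node must have every member of {B, F, G, H, J, M, Q, V, Y} as a parent, child, or co-parent, and no others.
Parents of W: M, Y; children: H, Q; co-parents: B, F, G, J, V.
These exactly cover the given set, so the node is W.

W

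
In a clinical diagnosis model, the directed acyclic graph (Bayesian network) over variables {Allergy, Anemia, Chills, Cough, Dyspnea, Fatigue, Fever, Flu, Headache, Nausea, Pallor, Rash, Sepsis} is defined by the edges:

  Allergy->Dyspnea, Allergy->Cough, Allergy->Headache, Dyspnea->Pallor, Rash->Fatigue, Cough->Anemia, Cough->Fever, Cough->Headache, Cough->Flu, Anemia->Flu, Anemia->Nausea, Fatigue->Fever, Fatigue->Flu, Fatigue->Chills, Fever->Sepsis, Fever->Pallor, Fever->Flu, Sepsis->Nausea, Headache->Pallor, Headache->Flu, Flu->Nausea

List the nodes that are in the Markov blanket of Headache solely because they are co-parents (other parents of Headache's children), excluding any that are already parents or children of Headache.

{Anemia, Dyspnea, Fatigue, Fever}

Children of Headache: Flu, Pallor.
  Pallor: Dyspnea, Fever
  Flu: Anemia, Cough, Fatigue, Fever
Excluding nodes already adjacent to Headache (Allergy, Cough, Flu, Pallor), the co-parent-only contribution is {Anemia, Dyspnea, Fatigue, Fever}.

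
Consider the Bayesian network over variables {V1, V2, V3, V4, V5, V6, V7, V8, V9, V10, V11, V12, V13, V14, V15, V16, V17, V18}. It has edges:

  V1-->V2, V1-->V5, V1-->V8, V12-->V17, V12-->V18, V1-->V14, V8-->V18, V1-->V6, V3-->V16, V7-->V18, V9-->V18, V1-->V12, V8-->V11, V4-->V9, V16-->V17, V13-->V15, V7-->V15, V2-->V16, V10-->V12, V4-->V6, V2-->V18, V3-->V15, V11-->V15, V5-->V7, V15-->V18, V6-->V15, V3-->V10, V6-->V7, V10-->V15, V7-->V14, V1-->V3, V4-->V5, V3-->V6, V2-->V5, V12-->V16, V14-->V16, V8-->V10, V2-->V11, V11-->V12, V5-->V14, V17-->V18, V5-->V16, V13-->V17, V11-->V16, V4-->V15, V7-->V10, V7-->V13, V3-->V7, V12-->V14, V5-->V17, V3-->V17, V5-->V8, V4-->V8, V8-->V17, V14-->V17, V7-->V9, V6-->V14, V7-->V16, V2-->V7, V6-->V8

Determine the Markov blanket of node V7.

{V1, V2, V3, V4, V5, V6, V8, V9, V10, V11, V12, V13, V14, V15, V16, V17, V18}

Parents of V7: V2, V3, V5, V6.
V7's children: V9, V10, V13, V14, V15, V16, V18.
For each child, the remaining parents (spouses of V7):
  parents(V9) \ {V7} = {V4}.
  V10's other parents are V3, V8.
  V13: no additional parents.
  V14 also has parents V1, V5, V6, V12.
  V15's other parents are V3, V4, V6, V10, V11, V13.
  V16's other parents are V2, V3, V5, V11, V12, V14.
  V18's other parents are V2, V8, V9, V12, V15, V17.
So the Markov blanket of V7 is {V1, V2, V3, V4, V5, V6, V8, V9, V10, V11, V12, V13, V14, V15, V16, V17, V18}.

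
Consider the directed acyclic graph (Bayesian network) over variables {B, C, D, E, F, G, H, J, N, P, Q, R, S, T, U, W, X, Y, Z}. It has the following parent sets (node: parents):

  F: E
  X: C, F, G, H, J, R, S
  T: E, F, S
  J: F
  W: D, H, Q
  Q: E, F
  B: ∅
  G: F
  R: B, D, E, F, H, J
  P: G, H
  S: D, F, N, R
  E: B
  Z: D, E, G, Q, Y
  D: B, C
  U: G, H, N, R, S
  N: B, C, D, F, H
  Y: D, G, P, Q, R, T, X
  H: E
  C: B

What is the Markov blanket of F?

{B, C, D, E, G, H, J, N, Q, R, S, T, X}

F's parents: E.
F's children: G, J, N, Q, R, S, T, X.
Other parents of F's children:
  G: no additional parents.
  J has no other parent.
  N also has parents B, C, D, H.
  parents(Q) \ {F} = {E}.
  R's other parents are B, D, E, H, J.
  S's other parents are D, N, R.
  T also has parents E, S.
  parents(X) \ {F} = {C, G, H, J, R, S}.
Taking the union gives {B, C, D, E, G, H, J, N, Q, R, S, T, X}.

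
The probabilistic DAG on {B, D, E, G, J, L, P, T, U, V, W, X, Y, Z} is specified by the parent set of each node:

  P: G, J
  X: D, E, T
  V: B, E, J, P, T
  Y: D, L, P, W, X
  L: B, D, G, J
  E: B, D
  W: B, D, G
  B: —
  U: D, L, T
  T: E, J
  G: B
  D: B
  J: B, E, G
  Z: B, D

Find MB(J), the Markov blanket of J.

{B, D, E, G, L, P, T, V}

A node's Markov blanket = Pa ∪ Ch ∪ (parents of Ch other than the node itself).
Pa(J) = {B, E, G}.
Children of J: L, P, T, V.
Parents of each child, excluding J:
  L also has parents B, D, G.
  parents(P) \ {J} = {G}.
  T's other parent is E.
  V also has parents B, E, P, T.
MB(J) = {B, D, E, G, L, P, T, V}.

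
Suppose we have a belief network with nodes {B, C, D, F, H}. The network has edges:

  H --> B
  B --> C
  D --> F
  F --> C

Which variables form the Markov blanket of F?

A node's Markov blanket = Pa ∪ Ch ∪ (parents of Ch other than the node itself).
Pa(F) = {D}.
F's children: C.
Co-parents of F (other parents of its children):
  C: B
Union: {D} ∪ {C} ∪ {B} = {B, C, D}.

{B, C, D}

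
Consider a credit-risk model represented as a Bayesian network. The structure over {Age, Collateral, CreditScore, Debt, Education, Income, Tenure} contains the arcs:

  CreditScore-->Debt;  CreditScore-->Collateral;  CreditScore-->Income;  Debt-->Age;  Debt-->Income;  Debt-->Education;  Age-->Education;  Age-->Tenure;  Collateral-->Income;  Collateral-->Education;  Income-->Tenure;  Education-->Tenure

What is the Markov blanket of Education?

Education has parents Age, Collateral, Debt.
Education has child Tenure.
Co-parents of Education (other parents of its children):
  Tenure also has parents Age, Income.
So the Markov blanket of Education is {Age, Collateral, Debt, Income, Tenure}.

{Age, Collateral, Debt, Income, Tenure}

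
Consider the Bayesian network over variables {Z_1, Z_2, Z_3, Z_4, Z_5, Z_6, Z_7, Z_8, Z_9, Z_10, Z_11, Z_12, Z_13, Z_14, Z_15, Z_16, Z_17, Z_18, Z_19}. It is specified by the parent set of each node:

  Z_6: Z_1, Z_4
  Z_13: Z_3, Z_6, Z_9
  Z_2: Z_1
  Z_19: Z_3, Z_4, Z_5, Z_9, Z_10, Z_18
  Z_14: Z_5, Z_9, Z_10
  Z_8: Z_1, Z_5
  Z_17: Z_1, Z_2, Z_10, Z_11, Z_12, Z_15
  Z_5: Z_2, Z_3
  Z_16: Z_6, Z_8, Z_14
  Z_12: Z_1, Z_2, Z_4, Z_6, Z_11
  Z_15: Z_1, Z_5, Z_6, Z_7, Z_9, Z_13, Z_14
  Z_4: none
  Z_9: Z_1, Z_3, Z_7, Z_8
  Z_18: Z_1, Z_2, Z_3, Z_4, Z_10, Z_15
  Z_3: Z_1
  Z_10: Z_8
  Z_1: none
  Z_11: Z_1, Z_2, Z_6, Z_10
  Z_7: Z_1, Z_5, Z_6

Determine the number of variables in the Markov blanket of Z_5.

14

Z_5 has children Z_7, Z_8, Z_14, Z_15, Z_19.
Parents of Z_5: Z_2, Z_3.
Co-parents of Z_5 (other parents of its children):
  Z_7: Z_1, Z_6
  Z_8: Z_1
  Z_14: Z_9, Z_10
  Z_15: Z_1, Z_6, Z_7, Z_9, Z_13, Z_14
  Z_19: Z_3, Z_4, Z_9, Z_10, Z_18
MB(Z_5) = {Z_1, Z_2, Z_3, Z_4, Z_6, Z_7, Z_8, Z_9, Z_10, Z_13, Z_14, Z_15, Z_18, Z_19}, which has 14 nodes.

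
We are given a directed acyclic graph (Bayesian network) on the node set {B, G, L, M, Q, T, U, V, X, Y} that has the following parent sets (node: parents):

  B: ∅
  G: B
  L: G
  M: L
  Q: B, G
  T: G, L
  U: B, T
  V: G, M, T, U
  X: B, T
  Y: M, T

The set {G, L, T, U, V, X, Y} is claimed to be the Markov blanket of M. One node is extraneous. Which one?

X

Recall MB(v) = parents ∪ children ∪ spouses, where spouses are the other parents of v's children.
M has parent L.
Ch(M) = {V, Y}.
Other parents of M's children:
  V: G, T, U
  Y: T
MB(M) = {G, L, T, U, V, Y}.
X is neither a parent, child, nor co-parent of M, so it does not belong.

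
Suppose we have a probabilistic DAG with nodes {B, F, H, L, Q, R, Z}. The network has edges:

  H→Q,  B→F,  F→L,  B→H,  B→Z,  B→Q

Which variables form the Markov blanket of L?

{F}

Recall MB(v) = parents ∪ children ∪ spouses, where spouses are the other parents of v's children.
Pa(L) = {F}.
L's children: none.
With no children, L has no spouses; the co-parent set is empty.
Union: {F} ∪ {} ∪ {} = {F}.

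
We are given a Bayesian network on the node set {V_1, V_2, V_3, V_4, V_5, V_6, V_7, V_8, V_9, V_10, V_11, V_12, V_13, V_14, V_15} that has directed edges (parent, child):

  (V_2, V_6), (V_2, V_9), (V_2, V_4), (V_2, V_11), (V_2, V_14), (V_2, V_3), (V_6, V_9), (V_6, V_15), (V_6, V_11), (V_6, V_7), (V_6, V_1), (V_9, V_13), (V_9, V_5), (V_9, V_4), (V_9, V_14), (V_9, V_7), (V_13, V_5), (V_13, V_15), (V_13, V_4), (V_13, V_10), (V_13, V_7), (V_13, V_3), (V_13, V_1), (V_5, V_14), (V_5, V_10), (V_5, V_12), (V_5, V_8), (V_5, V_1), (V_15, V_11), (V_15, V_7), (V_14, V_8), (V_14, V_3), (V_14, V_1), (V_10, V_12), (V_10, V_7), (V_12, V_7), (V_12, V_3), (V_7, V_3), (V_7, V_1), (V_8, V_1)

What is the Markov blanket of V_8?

{V_1, V_5, V_6, V_7, V_13, V_14}

By definition, MB(V_8) is built from V_8's parents, V_8's children, and the co-parents of V_8.
Parents of V_8: V_5, V_14.
V_8 has child V_1.
Co-parents of V_8 (other parents of its children):
  parents(V_1) \ {V_8} = {V_5, V_6, V_7, V_13, V_14}.
Union: {V_5, V_14} ∪ {V_1} ∪ {V_5, V_6, V_7, V_13, V_14} = {V_1, V_5, V_6, V_7, V_13, V_14}.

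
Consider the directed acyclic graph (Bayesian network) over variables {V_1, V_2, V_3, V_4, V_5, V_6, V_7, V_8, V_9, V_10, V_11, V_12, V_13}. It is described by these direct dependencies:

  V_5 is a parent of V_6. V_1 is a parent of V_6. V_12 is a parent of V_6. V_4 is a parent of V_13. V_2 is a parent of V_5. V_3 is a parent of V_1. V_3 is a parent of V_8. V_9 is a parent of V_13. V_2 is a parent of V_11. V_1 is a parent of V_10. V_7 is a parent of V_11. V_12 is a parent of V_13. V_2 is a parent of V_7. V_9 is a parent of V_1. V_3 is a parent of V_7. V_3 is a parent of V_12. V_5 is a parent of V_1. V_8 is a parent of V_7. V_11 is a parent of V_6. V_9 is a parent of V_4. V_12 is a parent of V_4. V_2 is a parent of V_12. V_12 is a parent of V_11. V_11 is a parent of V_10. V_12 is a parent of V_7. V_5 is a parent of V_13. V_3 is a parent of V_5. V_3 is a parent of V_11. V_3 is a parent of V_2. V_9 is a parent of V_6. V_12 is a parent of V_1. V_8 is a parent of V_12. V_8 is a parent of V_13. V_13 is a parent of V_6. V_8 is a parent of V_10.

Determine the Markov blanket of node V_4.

By definition, MB(V_4) is built from V_4's parents, V_4's children, and the co-parents of V_4.
Children of V_4: V_13.
Pa(V_4) = {V_9, V_12}.
For each child, the remaining parents (spouses of V_4):
  V_13: V_5, V_8, V_9, V_12
So the Markov blanket of V_4 is {V_5, V_8, V_9, V_12, V_13}.

{V_5, V_8, V_9, V_12, V_13}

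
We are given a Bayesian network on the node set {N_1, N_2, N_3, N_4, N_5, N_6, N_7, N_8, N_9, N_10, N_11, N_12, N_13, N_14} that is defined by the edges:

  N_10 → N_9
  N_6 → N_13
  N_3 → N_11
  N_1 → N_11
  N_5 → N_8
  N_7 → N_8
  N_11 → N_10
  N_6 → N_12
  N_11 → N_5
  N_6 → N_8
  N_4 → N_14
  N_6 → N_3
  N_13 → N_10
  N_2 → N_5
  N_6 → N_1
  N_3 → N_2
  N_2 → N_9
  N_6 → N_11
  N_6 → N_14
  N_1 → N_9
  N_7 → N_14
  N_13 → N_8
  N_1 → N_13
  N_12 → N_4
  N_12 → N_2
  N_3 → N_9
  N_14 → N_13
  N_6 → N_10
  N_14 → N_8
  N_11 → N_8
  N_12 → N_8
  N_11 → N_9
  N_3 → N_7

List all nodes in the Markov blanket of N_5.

A node's Markov blanket = Pa ∪ Ch ∪ (parents of Ch other than the node itself).
Parents of N_5: N_2, N_11.
N_5 has child N_8.
For each child, the remaining parents (spouses of N_5):
  N_8: N_6, N_7, N_11, N_12, N_13, N_14
Union: {N_2, N_11} ∪ {N_8} ∪ {N_6, N_7, N_11, N_12, N_13, N_14} = {N_2, N_6, N_7, N_8, N_11, N_12, N_13, N_14}.

{N_2, N_6, N_7, N_8, N_11, N_12, N_13, N_14}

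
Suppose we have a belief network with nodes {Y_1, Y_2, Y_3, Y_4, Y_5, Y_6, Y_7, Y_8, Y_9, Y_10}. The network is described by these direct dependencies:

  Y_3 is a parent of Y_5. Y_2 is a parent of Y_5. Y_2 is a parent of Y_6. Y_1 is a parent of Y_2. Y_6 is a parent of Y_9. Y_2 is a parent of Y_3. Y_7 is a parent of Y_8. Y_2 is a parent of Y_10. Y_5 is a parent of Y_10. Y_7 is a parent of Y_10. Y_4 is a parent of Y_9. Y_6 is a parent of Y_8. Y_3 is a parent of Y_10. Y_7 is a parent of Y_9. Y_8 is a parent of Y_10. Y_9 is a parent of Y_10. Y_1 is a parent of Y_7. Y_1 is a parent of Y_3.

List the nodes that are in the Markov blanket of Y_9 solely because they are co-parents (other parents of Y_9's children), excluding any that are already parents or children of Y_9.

Children of Y_9: Y_10.
  Y_10's other parents are Y_2, Y_3, Y_5, Y_7, Y_8.
Excluding nodes already adjacent to Y_9 (Y_4, Y_6, Y_7, Y_10), the co-parent-only contribution is {Y_2, Y_3, Y_5, Y_8}.

{Y_2, Y_3, Y_5, Y_8}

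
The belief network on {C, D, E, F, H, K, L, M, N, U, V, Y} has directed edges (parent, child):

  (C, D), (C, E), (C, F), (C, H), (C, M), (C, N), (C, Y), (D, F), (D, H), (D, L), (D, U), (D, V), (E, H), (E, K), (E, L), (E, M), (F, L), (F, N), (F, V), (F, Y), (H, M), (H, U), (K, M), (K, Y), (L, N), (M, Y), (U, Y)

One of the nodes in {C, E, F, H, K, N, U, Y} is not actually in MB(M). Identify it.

N

Recall MB(v) = parents ∪ children ∪ spouses, where spouses are the other parents of v's children.
Parents of M: C, E, H, K.
M has child Y.
Co-parents of M (other parents of its children):
  Y: C, F, K, U
MB(M) = {C, E, F, H, K, U, Y}.
N is neither a parent, child, nor co-parent of M, so it does not belong.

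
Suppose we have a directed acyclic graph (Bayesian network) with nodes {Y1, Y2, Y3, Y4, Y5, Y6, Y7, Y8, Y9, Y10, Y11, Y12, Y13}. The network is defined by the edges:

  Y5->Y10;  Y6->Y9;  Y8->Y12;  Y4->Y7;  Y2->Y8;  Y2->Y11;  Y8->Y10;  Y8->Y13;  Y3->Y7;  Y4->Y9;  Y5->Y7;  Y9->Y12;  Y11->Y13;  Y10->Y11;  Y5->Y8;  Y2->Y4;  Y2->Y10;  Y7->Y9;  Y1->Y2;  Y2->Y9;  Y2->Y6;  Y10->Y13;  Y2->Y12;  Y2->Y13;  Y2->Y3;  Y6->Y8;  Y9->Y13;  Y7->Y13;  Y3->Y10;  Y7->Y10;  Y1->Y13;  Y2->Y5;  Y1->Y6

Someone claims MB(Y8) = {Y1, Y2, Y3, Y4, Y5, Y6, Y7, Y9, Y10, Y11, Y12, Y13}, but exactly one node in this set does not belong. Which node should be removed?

Children of Y8: Y10, Y12, Y13.
Y8's parents: Y2, Y5, Y6.
Other parents of Y8's children:
  Y10: Y2, Y3, Y5, Y7
  Y12: Y2, Y9
  Y13: Y1, Y2, Y7, Y9, Y10, Y11
MB(Y8) = {Y1, Y2, Y3, Y5, Y6, Y7, Y9, Y10, Y11, Y12, Y13}.
Y4 is neither a parent, child, nor co-parent of Y8, so it does not belong.

Y4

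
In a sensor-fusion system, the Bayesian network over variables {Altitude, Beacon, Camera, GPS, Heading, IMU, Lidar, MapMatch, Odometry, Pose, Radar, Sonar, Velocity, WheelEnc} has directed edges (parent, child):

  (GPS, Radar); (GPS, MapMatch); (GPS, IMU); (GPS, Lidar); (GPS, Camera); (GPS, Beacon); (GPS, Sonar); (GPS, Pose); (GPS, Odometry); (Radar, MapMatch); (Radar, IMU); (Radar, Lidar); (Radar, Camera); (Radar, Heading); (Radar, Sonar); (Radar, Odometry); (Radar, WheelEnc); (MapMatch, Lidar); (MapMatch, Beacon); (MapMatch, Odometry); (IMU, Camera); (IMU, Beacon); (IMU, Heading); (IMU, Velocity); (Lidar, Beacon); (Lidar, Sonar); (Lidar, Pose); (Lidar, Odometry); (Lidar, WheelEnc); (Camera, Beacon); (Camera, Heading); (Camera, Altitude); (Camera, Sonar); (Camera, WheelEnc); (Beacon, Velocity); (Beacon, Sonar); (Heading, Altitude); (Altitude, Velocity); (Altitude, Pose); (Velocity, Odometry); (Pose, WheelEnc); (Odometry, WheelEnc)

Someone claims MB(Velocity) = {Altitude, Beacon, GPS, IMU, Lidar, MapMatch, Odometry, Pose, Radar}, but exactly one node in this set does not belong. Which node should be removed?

By definition, MB(Velocity) is built from Velocity's parents, Velocity's children, and the co-parents of Velocity.
Velocity has child Odometry.
Velocity's parents: Altitude, Beacon, IMU.
Parents of each child, excluding Velocity:
  parents(Odometry) \ {Velocity} = {GPS, Lidar, MapMatch, Radar}.
MB(Velocity) = {Altitude, Beacon, GPS, IMU, Lidar, MapMatch, Odometry, Radar}.
Pose is neither a parent, child, nor co-parent of Velocity, so it does not belong.

Pose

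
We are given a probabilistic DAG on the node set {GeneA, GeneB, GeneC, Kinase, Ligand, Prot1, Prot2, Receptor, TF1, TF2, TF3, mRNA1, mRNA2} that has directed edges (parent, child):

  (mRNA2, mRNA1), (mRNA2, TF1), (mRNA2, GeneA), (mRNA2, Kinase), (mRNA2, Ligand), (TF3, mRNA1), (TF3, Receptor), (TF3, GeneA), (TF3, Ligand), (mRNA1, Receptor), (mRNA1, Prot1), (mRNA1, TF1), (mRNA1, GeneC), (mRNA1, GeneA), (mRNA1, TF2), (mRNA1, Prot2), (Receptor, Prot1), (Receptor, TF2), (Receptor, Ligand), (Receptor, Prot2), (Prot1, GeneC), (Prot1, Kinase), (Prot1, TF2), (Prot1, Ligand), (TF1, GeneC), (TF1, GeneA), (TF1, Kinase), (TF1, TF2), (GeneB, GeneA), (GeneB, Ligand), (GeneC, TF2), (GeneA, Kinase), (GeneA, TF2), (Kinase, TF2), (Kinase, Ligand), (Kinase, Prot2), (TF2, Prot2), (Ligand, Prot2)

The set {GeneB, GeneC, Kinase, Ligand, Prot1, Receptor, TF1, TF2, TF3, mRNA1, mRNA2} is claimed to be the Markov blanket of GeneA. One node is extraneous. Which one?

Ligand

By definition, MB(GeneA) is built from GeneA's parents, GeneA's children, and the co-parents of GeneA.
Pa(GeneA) = {GeneB, TF1, TF3, mRNA1, mRNA2}.
Ch(GeneA) = {Kinase, TF2}.
For each child, the remaining parents (spouses of GeneA):
  Kinase's other parents are Prot1, TF1, mRNA2.
  TF2 also has parents GeneC, Kinase, Prot1, Receptor, TF1, mRNA1.
MB(GeneA) = {GeneB, GeneC, Kinase, Prot1, Receptor, TF1, TF2, TF3, mRNA1, mRNA2}.
Ligand is neither a parent, child, nor co-parent of GeneA, so it does not belong.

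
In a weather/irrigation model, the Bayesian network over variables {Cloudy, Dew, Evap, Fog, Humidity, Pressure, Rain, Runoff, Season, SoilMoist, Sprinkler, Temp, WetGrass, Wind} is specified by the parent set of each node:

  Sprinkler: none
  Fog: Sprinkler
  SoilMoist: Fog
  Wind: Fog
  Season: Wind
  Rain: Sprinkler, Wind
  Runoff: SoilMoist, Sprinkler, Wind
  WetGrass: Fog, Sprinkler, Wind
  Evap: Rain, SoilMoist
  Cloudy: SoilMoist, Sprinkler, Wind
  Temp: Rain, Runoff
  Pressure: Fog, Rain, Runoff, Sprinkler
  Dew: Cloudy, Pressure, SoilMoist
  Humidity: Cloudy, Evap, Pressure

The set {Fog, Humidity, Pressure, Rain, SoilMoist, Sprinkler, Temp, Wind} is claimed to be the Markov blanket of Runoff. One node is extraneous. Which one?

A node's Markov blanket = Pa ∪ Ch ∪ (parents of Ch other than the node itself).
Pa(Runoff) = {SoilMoist, Sprinkler, Wind}.
Runoff's children: Pressure, Temp.
For each child, the remaining parents (spouses of Runoff):
  Temp also has parent Rain.
  Pressure's other parents are Fog, Rain, Sprinkler.
MB(Runoff) = {Fog, Pressure, Rain, SoilMoist, Sprinkler, Temp, Wind}.
Humidity is neither a parent, child, nor co-parent of Runoff, so it does not belong.

Humidity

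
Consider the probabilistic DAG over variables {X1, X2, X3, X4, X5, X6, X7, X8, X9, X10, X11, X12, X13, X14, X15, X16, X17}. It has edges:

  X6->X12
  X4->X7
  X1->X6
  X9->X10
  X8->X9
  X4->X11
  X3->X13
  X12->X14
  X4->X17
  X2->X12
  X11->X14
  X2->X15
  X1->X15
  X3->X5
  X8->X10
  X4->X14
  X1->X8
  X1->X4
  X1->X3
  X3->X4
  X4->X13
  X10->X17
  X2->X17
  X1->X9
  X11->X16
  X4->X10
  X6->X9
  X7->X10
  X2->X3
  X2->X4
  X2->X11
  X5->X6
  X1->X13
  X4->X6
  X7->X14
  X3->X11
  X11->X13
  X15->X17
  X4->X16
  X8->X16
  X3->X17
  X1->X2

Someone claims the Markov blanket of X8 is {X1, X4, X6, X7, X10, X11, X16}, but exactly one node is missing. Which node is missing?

X9

A node's Markov blanket = Pa ∪ Ch ∪ (parents of Ch other than the node itself).
Pa(X8) = {X1}.
X8's children: X9, X10, X16.
Co-parents of X8 (other parents of its children):
  parents(X9) \ {X8} = {X1, X6}.
  X10 also has parents X4, X7, X9.
  parents(X16) \ {X8} = {X4, X11}.
MB(X8) = {X1, X4, X6, X7, X9, X10, X11, X16}.
Comparing with the claimed set, X9 is missing.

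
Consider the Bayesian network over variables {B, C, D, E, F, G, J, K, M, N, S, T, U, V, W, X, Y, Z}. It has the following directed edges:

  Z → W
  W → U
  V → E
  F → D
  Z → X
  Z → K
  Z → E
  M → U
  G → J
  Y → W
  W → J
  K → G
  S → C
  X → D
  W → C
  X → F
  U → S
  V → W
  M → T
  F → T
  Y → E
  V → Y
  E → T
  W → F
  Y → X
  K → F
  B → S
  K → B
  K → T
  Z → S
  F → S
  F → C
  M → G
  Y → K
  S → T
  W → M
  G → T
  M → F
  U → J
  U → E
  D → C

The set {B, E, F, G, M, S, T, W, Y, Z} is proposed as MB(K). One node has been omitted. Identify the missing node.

X

By definition, MB(K) is built from K's parents, K's children, and the co-parents of K.
Pa(K) = {Y, Z}.
K's children: B, F, G, T.
Parents of each child, excluding K:
  G: M
  F: M, W, X
  B: —
  T: E, F, G, M, S
MB(K) = {B, E, F, G, M, S, T, W, X, Y, Z}.
Comparing with the claimed set, X is missing.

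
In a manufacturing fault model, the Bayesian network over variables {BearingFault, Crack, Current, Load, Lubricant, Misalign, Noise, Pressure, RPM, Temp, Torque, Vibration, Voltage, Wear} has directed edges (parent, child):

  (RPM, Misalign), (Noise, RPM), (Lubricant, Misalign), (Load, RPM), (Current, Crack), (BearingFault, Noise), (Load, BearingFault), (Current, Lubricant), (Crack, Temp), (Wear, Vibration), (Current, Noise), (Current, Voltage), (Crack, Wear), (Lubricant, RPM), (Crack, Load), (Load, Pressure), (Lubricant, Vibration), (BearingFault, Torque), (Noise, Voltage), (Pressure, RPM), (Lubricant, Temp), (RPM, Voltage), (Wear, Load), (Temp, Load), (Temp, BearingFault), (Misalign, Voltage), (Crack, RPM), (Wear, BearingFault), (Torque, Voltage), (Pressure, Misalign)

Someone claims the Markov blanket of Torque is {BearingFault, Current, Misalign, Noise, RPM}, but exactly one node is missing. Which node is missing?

Voltage

Ch(Torque) = {Voltage}.
Pa(Torque) = {BearingFault}.
For each child, the remaining parents (spouses of Torque):
  Voltage's other parents are Current, Misalign, Noise, RPM.
MB(Torque) = {BearingFault, Current, Misalign, Noise, RPM, Voltage}.
Comparing with the claimed set, Voltage is missing.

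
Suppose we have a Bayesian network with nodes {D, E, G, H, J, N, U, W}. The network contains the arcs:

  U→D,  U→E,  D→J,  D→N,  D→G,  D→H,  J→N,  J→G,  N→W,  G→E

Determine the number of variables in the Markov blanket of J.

The Markov blanket of a node is its parents, its children, and the other parents of its children.
Pa(J) = {D}.
Children of J: G, N.
Other parents of J's children:
  N also has parent D.
  G's other parent is D.
MB(J) = {D, G, N}, which has 3 nodes.

3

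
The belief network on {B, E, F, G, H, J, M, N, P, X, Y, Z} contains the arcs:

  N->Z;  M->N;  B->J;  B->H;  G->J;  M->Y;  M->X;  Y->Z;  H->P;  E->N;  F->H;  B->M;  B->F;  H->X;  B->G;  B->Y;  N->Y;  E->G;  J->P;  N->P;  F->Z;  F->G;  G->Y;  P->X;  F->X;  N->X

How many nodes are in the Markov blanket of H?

The Markov blanket of a node is its parents, its children, and the other parents of its children.
H's children: P, X.
H's parents: B, F.
Parents of each child, excluding H:
  parents(P) \ {H} = {J, N}.
  parents(X) \ {H} = {F, M, N, P}.
MB(H) = {B, F, J, M, N, P, X}, which has 7 nodes.

7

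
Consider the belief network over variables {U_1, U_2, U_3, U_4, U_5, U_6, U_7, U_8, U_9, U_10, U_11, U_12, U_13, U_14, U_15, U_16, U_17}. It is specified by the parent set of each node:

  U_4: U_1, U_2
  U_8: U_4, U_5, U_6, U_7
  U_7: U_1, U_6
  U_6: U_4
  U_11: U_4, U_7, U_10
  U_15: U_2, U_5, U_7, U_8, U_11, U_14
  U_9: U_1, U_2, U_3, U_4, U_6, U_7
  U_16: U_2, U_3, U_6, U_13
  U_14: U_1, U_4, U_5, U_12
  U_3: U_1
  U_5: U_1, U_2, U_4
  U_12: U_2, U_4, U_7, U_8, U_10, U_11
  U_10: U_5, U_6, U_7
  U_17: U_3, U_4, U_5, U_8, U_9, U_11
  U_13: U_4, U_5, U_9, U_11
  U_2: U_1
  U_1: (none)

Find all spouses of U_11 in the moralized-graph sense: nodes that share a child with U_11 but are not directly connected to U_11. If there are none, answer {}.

Children of U_11: U_12, U_13, U_15, U_17.
  U_12 also has parents U_2, U_4, U_7, U_8, U_10.
  U_13's other parents are U_4, U_5, U_9.
  U_15's other parents are U_2, U_5, U_7, U_8, U_14.
  U_17's other parents are U_3, U_4, U_5, U_8, U_9.
Excluding nodes already adjacent to U_11 (U_4, U_7, U_10, U_12, U_13, U_15, U_17), the co-parent-only contribution is {U_2, U_3, U_5, U_8, U_9, U_14}.

{U_2, U_3, U_5, U_8, U_9, U_14}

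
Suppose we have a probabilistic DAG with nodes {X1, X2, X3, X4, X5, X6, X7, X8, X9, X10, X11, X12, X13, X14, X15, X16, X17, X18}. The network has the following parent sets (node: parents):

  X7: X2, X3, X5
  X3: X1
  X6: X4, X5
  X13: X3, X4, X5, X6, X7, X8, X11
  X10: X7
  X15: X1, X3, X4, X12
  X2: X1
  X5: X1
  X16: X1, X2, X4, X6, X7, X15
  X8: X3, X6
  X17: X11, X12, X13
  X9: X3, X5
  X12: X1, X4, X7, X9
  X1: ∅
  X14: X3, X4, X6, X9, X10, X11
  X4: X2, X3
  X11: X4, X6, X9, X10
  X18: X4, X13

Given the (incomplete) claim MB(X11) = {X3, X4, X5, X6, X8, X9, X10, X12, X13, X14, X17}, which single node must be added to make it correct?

The Markov blanket of a node is its parents, its children, and the other parents of its children.
X11's parents: X4, X6, X9, X10.
X11 has children X13, X14, X17.
Other parents of X11's children:
  parents(X13) \ {X11} = {X3, X4, X5, X6, X7, X8}.
  X14 also has parents X3, X4, X6, X9, X10.
  X17 also has parents X12, X13.
MB(X11) = {X3, X4, X5, X6, X7, X8, X9, X10, X12, X13, X14, X17}.
Comparing with the claimed set, X7 is missing.

X7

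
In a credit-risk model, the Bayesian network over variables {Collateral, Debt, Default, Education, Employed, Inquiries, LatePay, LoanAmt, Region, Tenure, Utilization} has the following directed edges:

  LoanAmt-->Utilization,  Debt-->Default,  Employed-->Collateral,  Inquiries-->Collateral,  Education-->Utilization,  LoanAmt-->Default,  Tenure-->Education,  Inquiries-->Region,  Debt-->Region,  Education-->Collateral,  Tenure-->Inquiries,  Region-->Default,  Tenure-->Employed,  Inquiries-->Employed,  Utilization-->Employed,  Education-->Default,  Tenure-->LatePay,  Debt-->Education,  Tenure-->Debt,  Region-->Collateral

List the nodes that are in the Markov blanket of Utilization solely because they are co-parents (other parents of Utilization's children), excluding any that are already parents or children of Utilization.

Children of Utilization: Employed.
  Employed also has parents Inquiries, Tenure.
Excluding nodes already adjacent to Utilization (Education, Employed, LoanAmt), the co-parent-only contribution is {Inquiries, Tenure}.

{Inquiries, Tenure}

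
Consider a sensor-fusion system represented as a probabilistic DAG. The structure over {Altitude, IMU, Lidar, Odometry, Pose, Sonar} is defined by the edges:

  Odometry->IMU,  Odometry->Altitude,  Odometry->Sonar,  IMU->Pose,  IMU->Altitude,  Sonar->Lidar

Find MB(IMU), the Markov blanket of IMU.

{Altitude, Odometry, Pose}

Ch(IMU) = {Altitude, Pose}.
Parents of IMU: Odometry.
Other parents of IMU's children:
  Pose: no additional parents.
  Altitude's other parent is Odometry.
So the Markov blanket of IMU is {Altitude, Odometry, Pose}.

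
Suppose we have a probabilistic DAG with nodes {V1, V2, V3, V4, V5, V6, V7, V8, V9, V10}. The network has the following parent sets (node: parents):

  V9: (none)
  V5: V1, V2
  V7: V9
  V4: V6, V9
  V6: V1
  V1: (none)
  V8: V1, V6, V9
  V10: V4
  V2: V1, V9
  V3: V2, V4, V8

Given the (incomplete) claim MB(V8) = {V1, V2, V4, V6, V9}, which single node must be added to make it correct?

V3

Parents of V8: V1, V6, V9.
Children of V8: V3.
For each child, the remaining parents (spouses of V8):
  V3: V2, V4
MB(V8) = {V1, V2, V3, V4, V6, V9}.
Comparing with the claimed set, V3 is missing.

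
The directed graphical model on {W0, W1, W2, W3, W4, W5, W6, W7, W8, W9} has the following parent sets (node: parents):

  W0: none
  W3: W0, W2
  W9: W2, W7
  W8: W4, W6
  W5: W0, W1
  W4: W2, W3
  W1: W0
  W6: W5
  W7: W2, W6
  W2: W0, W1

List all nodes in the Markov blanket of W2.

{W0, W1, W3, W4, W6, W7, W9}

The Markov blanket of a node is its parents, its children, and the other parents of its children.
Parents of W2: W0, W1.
W2's children: W3, W4, W7, W9.
Parents of each child, excluding W2:
  parents(W3) \ {W2} = {W0}.
  W4's other parent is W3.
  W7's other parent is W6.
  W9's other parent is W7.
Union: {W0, W1} ∪ {W3, W4, W7, W9} ∪ {W0, W3, W6, W7} = {W0, W1, W3, W4, W6, W7, W9}.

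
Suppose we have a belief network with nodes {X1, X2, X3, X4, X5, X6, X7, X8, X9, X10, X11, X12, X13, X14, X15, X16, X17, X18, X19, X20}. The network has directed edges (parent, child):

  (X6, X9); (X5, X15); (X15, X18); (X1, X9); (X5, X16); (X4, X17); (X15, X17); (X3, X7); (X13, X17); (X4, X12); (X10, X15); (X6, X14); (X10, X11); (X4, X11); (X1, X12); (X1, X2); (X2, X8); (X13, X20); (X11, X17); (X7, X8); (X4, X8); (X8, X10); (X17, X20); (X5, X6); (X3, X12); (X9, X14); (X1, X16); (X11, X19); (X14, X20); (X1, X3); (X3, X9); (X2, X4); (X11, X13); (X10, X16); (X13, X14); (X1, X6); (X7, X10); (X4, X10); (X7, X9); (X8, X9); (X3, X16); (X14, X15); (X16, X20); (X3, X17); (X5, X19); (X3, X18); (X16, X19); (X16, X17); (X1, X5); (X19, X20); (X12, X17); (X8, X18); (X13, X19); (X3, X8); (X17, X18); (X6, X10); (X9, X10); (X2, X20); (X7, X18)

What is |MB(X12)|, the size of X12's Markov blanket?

8

Recall MB(v) = parents ∪ children ∪ spouses, where spouses are the other parents of v's children.
Ch(X12) = {X17}.
Parents of X12: X1, X3, X4.
Co-parents of X12 (other parents of its children):
  X17's other parents are X3, X4, X11, X13, X15, X16.
MB(X12) = {X1, X3, X4, X11, X13, X15, X16, X17}, which has 8 nodes.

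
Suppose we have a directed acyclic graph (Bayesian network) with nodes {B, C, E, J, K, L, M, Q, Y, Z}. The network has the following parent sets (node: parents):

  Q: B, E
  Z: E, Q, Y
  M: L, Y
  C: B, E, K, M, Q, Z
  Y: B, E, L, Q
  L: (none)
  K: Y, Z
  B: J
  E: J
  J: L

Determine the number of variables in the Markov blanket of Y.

Y has parents B, E, L, Q.
Children of Y: K, M, Z.
Other parents of Y's children:
  Z's other parents are E, Q.
  K also has parent Z.
  M's other parent is L.
MB(Y) = {B, E, K, L, M, Q, Z}, which has 7 nodes.

7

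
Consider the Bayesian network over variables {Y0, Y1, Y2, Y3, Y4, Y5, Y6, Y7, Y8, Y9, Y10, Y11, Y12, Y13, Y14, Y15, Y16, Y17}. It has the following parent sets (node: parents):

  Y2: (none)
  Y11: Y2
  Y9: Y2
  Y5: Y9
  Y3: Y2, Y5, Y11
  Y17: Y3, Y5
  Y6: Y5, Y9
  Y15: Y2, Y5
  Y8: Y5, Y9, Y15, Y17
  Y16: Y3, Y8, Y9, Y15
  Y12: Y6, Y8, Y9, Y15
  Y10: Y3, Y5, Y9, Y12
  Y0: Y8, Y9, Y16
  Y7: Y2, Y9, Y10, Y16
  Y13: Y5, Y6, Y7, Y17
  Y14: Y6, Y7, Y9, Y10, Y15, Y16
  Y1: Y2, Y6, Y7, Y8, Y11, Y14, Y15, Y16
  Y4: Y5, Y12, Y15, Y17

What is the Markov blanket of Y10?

{Y2, Y3, Y5, Y6, Y7, Y9, Y12, Y14, Y15, Y16}

Ch(Y10) = {Y7, Y14}.
Pa(Y10) = {Y3, Y5, Y9, Y12}.
Parents of each child, excluding Y10:
  Y7 also has parents Y2, Y9, Y16.
  Y14 also has parents Y6, Y7, Y9, Y15, Y16.
Taking the union gives {Y2, Y3, Y5, Y6, Y7, Y9, Y12, Y14, Y15, Y16}.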